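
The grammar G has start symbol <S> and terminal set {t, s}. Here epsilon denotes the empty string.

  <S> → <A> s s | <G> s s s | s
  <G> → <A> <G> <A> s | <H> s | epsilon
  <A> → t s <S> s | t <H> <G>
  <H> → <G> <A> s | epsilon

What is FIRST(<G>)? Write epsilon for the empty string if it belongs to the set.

{epsilon, s, t}

FIRST(<A>) = {t}
FIRST(<S>) = {s, t}  (via <A> s s, <G> s s s)
FIRST(<G>) = {epsilon, s, t}  (via <A> <G> <A> s, <H> s)
FIRST(<H>) = {epsilon, s, t}  (via <G> <A> s)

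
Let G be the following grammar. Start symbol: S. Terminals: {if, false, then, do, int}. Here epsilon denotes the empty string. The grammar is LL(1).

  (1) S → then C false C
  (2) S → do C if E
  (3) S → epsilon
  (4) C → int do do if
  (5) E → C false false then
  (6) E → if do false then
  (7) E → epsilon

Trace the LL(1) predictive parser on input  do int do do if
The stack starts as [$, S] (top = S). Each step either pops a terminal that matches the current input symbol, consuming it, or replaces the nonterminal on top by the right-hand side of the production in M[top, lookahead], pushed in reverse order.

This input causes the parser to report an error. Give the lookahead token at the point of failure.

$

     Stack                Input              Action
  1  $ S                  do int do do if $  expand S → do C if E
  2  $ E if C do          do int do do if $  match do
  3  $ E if C             int do do if $     expand C → int do do if
  4  $ E if if do do int  int do do if $     match int
  5  $ E if if do do      do do if $         match do
  6  $ E if if do         do if $            match do
  7  $ E if if            if $               match if
  8  $ E if               $                  error: top is terminal if but lookahead is $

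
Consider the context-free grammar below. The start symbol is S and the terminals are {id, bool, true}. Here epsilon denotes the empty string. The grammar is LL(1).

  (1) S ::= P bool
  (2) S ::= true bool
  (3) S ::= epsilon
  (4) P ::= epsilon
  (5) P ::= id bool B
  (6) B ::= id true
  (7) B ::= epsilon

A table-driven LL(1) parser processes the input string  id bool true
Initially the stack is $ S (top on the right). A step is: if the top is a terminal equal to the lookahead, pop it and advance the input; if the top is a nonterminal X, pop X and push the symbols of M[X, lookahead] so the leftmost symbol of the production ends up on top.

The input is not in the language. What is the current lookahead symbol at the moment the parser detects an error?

true

     Stack             Input           Action
  1  $ S               id bool true $  expand S ::= P bool
  2  $ bool P          id bool true $  expand P ::= id bool B
  3  $ bool B bool id  id bool true $  match id
  4  $ bool B bool     bool true $     match bool
  5  $ bool B          true $          error: M[B, true] is empty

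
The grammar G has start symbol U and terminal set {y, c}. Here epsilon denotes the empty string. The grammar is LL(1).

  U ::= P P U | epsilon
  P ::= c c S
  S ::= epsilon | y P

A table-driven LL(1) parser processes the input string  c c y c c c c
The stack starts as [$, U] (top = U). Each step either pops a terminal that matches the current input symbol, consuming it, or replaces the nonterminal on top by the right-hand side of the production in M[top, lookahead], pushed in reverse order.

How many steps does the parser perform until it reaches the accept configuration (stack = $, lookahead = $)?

15

      Stack        Input            Action
   1  $ U          c c y c c c c $  expand U ::= P P U
   2  $ U P P      c c y c c c c $  expand P ::= c c S
   3  $ U P S c c  c c y c c c c $  match c
   4  $ U P S c    c y c c c c $    match c
   5  $ U P S      y c c c c $      expand S ::= y P
   6  $ U P P y    y c c c c $      match y
   7  $ U P P      c c c c $        expand P ::= c c S
   8  $ U P S c c  c c c c $        match c
   9  $ U P S c    c c c $          match c
  10  $ U P S      c c $            expand S ::= epsilon
  11  $ U P        c c $            expand P ::= c c S
  12  $ U S c c    c c $            match c
  13  $ U S c      c $              match c
  14  $ U S        $                expand S ::= epsilon
  15  $ U          $                expand U ::= epsilon
Accept reached after 15 steps.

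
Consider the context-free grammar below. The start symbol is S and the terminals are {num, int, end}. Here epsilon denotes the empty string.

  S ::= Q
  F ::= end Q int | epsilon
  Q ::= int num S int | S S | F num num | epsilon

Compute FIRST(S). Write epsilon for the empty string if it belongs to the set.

{epsilon, end, int, num}

FIRST(F): from F::=end Q int we get {end}; from F::=epsilon we get {epsilon}. So FIRST(F) = {epsilon, end}.
FIRST(S): from S::=Q we get {epsilon, end, int, num}. So FIRST(S) = {epsilon, end, int, num}.
FIRST(Q): from Q::=int num S int we get {int}; from Q::=S S we get {epsilon, end, int, num}; from Q::=F num num we get {end, num}; from Q::=epsilon we get {epsilon}. So FIRST(Q) = {epsilon, end, int, num}.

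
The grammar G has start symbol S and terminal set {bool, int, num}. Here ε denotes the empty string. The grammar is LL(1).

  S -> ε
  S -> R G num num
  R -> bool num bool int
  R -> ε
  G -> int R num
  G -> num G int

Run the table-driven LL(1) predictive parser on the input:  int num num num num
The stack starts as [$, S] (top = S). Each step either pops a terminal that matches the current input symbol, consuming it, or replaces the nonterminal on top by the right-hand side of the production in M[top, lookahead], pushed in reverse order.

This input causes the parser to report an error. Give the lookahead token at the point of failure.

     Stack                Input                  Action
  1  $ S                  int num num num num $  expand S -> R G num num
  2  $ num num G R        int num num num num $  expand R -> ε
  3  $ num num G          int num num num num $  expand G -> int R num
  4  $ num num num R int  int num num num num $  match int
  5  $ num num num R      num num num num $      expand R -> ε
  6  $ num num num        num num num num $      match num
  7  $ num num            num num num $          match num
  8  $ num                num num $              match num
  9  $                    num $                  error: stack empty but input remains

num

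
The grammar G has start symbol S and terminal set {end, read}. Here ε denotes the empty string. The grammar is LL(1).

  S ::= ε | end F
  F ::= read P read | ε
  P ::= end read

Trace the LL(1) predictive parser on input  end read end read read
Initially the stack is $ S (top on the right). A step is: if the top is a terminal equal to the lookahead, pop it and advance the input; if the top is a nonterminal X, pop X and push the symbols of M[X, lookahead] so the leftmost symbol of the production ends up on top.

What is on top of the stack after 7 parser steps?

     Stack            Input                     Action
  1  $ S              end read end read read $  expand S ::= end F
  2  $ F end          end read end read read $  match end
  3  $ F              read end read read $      expand F ::= read P read
  4  $ read P read    read end read read $      match read
  5  $ read P         end read read $           expand P ::= end read
  6  $ read read end  end read read $           match end
  7  $ read read      read read $               match read
Stack after step 7: $ read (top = read).

read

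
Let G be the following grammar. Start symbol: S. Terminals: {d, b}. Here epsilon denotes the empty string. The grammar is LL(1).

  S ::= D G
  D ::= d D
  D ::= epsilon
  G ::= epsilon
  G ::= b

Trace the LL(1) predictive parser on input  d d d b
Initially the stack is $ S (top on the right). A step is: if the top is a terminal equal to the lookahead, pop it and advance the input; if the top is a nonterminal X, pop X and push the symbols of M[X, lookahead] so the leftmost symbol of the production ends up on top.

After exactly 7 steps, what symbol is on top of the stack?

step 1: stack=$ S  input=d d d b $  — expand S ::= D G
step 2: stack=$ G D  input=d d d b $  — expand D ::= d D
step 3: stack=$ G D d  input=d d d b $  — match d
step 4: stack=$ G D  input=d d b $  — expand D ::= d D
step 5: stack=$ G D d  input=d d b $  — match d
step 6: stack=$ G D  input=d b $  — expand D ::= d D
step 7: stack=$ G D d  input=d b $  — match d
Stack after step 7: $ G D (top = D).

D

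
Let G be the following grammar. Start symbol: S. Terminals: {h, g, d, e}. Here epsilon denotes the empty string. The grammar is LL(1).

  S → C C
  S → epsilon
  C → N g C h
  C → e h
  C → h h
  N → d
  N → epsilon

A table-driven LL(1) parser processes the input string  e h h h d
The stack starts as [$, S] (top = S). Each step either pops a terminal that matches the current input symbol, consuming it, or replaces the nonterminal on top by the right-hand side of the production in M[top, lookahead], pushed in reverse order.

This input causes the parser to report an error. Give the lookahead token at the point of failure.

d

step 1: stack=$ S  input=e h h h d $  — expand S → C C
step 2: stack=$ C C  input=e h h h d $  — expand C → e h
step 3: stack=$ C h e  input=e h h h d $  — match e
step 4: stack=$ C h  input=h h h d $  — match h
step 5: stack=$ C  input=h h d $  — expand C → h h
step 6: stack=$ h h  input=h h d $  — match h
step 7: stack=$ h  input=h d $  — match h
step 8: stack=$  input=d $  — error: stack empty but input remains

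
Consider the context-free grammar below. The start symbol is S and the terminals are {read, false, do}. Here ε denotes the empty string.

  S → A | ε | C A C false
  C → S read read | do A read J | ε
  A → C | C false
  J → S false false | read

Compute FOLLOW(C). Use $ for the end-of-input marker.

{$, do, false, read}

FIRST(S): from S→A we get {ε, do, false, read}; from S→ε we get {ε}; from S→C A C false we get {do, false, read}. So FIRST(S) = {ε, do, false, read}.
FIRST(C): from C→S read read we get {do, false, read}; from C→do A read J we get {do}; from C→ε we get {ε}. So FIRST(C) = {ε, do, false, read}.
FIRST(J): from J→S false false we get {do, false, read}; from J→read we get {read}. So FIRST(J) = {do, false, read}.
FIRST(A): from A→C we get {ε, do, false, read}; from A→C false we get {do, false, read}. So FIRST(A) = {ε, do, false, read}.
FOLLOW(S) includes $ since S is the start symbol.
FOLLOW(S): in C→S read read, S is followed by read read with FIRST {read}; in J→S false false, S is followed by false false with FIRST {false}. Thus FOLLOW(S) = {$, false, read}.
FOLLOW(A): in S→A, the suffix after A is empty, so FOLLOW(A) ⊇ FOLLOW(S) = {$, false, read}; in S→C A C false, A is followed by C false with FIRST {do, false, read}; in C→do A read J, A is followed by read J with FIRST {read}. Thus FOLLOW(A) = {$, do, false, read}.
FOLLOW(C): in S→C A C false (occurrence 1), C is followed by A C false with FIRST {do, false, read}; in S→C A C false (occurrence 2), C is followed by false with FIRST {false}; in A→C, the suffix after C is empty, so FOLLOW(C) ⊇ FOLLOW(A) = {$, do, false, read}; in A→C false, C is followed by false with FIRST {false}. Thus FOLLOW(C) = {$, do, false, read}.
FOLLOW(J): in C→do A read J, the suffix after J is empty, so FOLLOW(J) ⊇ FOLLOW(C) = {$, do, false, read}. Thus FOLLOW(J) = {$, do, false, read}.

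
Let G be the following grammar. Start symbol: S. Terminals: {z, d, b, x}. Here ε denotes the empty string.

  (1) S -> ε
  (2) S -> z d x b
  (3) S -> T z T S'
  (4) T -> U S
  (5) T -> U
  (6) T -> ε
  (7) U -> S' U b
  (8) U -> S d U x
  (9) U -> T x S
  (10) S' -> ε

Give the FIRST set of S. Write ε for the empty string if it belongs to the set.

{ε, d, x, z}

FIRST(S') = {ε}
FIRST(S) = {ε, d, x, z}  (via T z T S')
FIRST(T) = {ε, d, x, z}  (via U S, U)
FIRST(U) = {d, x, z}  (via S' U b, S d U x, T x S)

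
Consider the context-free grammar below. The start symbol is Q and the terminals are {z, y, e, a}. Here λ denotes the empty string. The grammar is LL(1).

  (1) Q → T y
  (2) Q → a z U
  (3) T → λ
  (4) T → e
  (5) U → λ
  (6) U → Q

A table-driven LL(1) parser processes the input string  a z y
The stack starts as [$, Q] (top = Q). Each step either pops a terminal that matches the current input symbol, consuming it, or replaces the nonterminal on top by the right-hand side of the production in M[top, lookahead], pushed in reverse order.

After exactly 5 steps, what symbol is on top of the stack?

     Stack    Input    Action
  1  $ Q      a z y $  expand Q → a z U
  2  $ U z a  a z y $  match a
  3  $ U z    z y $    match z
  4  $ U      y $      expand U → Q
  5  $ Q      y $      expand Q → T y
Stack after step 5: $ y T (top = T).

T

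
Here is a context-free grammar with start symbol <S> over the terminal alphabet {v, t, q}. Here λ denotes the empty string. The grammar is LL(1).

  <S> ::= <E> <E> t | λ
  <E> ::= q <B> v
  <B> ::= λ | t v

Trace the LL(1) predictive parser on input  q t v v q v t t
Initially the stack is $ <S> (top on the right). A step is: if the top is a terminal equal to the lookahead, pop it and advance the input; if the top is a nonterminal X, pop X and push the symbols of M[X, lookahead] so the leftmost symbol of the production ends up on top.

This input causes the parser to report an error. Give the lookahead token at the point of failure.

      Stack            Input              Action
   1  $ <S>            q t v v q v t t $  expand <S> ::= <E> <E> t
   2  $ t <E> <E>      q t v v q v t t $  expand <E> ::= q <B> v
   3  $ t <E> v <B> q  q t v v q v t t $  match q
   4  $ t <E> v <B>    t v v q v t t $    expand <B> ::= t v
   5  $ t <E> v v t    t v v q v t t $    match t
   6  $ t <E> v v      v v q v t t $      match v
   7  $ t <E> v        v q v t t $        match v
   8  $ t <E>          q v t t $          expand <E> ::= q <B> v
   9  $ t v <B> q      q v t t $          match q
  10  $ t v <B>        v t t $            expand <B> ::= λ
  11  $ t v            v t t $            match v
  12  $ t              t t $              match t
  13  $                t $                error: stack empty but input remains

t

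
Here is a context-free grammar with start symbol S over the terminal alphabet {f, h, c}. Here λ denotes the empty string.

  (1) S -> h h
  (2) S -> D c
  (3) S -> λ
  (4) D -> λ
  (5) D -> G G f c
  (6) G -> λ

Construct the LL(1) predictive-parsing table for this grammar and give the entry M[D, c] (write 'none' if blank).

D -> λ

FIRST(G) = {λ}
FIRST(D) = {λ, f}  (via G G f c)
FIRST(S) = {λ, c, f, h}  (via D c)
FOLLOW(S) includes $ since S is the start symbol.
FOLLOW(D): in S->D c, D is followed by c with FIRST {c}. Thus FOLLOW(D) = {c}.
For D -> λ: FIRST(λ) = {λ}, so it goes in M[D, t] for t ∈ {}; since λ ∈ FIRST, also for every t ∈ FOLLOW(D) = {c}.
For D -> G G f c: FIRST(G G f c) = {f}, so it goes in M[D, t] for t ∈ {f}.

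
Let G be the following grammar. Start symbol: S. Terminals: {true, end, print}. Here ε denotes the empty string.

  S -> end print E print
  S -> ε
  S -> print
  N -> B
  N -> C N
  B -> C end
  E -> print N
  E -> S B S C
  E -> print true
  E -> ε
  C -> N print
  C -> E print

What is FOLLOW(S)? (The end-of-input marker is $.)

FIRST(S): from S->end print E print we get {end}; from S->ε we get {ε}; from S->print we get {print}. So FIRST(S) = {ε, end, print}.
FIRST(N): from N->B we get {end, print}; from N->C N we get {end, print}. So FIRST(N) = {end, print}.
FIRST(B): from B->C end we get {end, print}. So FIRST(B) = {end, print}.
FIRST(E): from E->print N we get {print}; from E->S B S C we get {end, print}; from E->print true we get {print}; from E->ε we get {ε}. So FIRST(E) = {ε, end, print}.
FIRST(C): from C->N print we get {end, print}; from C->E print we get {end, print}. So FIRST(C) = {end, print}.
FOLLOW(S) includes $ since S is the start symbol.
FOLLOW(S): in E->S B S C (occurrence 1), S is followed by B S C with FIRST {end, print}; in E->S B S C (occurrence 2), S is followed by C with FIRST {end, print}. Thus FOLLOW(S) = {$, end, print}.
FOLLOW(E): in S->end print E print, E is followed by print with FIRST {print}; in C->E print, E is followed by print with FIRST {print}. Thus FOLLOW(E) = {print}.
FOLLOW(N): in N->C N, the suffix after N is empty (adds nothing new); in E->print N, the suffix after N is empty, so FOLLOW(N) ⊇ FOLLOW(E) = {print}; in C->N print, N is followed by print with FIRST {print}. Thus FOLLOW(N) = {print}.
FOLLOW(B): in N->B, the suffix after B is empty, so FOLLOW(B) ⊇ FOLLOW(N) = {print}; in E->S B S C, B is followed by S C with FIRST {end, print}. Thus FOLLOW(B) = {end, print}.
FOLLOW(C): in N->C N, C is followed by N with FIRST {end, print}; in B->C end, C is followed by end with FIRST {end}; in E->S B S C, the suffix after C is empty, so FOLLOW(C) ⊇ FOLLOW(E) = {print}. Thus FOLLOW(C) = {end, print}.

{$, end, print}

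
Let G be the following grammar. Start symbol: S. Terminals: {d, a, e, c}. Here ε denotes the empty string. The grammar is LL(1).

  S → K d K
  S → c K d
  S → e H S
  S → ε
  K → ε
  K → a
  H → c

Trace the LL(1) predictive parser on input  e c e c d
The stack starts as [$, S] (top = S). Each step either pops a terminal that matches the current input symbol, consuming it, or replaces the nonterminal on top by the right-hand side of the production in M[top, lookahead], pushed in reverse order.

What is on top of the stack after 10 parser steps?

step 1: stack=$ S  input=e c e c d $  — expand S → e H S
step 2: stack=$ S H e  input=e c e c d $  — match e
step 3: stack=$ S H  input=c e c d $  — expand H → c
step 4: stack=$ S c  input=c e c d $  — match c
step 5: stack=$ S  input=e c d $  — expand S → e H S
step 6: stack=$ S H e  input=e c d $  — match e
step 7: stack=$ S H  input=c d $  — expand H → c
step 8: stack=$ S c  input=c d $  — match c
step 9: stack=$ S  input=d $  — expand S → K d K
step 10: stack=$ K d K  input=d $  — expand K → ε
Stack after step 10: $ K d (top = d).

d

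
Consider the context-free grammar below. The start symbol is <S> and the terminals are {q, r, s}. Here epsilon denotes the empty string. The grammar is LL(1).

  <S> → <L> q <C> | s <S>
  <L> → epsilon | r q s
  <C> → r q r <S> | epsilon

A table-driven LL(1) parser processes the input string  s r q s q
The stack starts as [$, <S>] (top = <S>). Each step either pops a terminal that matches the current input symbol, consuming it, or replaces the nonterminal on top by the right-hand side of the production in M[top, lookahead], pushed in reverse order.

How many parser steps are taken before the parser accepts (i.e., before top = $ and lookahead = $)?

step 1: stack=$ <S>  input=s r q s q $  — expand <S> → s <S>
step 2: stack=$ <S> s  input=s r q s q $  — match s
step 3: stack=$ <S>  input=r q s q $  — expand <S> → <L> q <C>
step 4: stack=$ <C> q <L>  input=r q s q $  — expand <L> → r q s
step 5: stack=$ <C> q s q r  input=r q s q $  — match r
step 6: stack=$ <C> q s q  input=q s q $  — match q
step 7: stack=$ <C> q s  input=s q $  — match s
step 8: stack=$ <C> q  input=q $  — match q
step 9: stack=$ <C>  input=$  — expand <C> → epsilon
Accept reached after 9 steps.

9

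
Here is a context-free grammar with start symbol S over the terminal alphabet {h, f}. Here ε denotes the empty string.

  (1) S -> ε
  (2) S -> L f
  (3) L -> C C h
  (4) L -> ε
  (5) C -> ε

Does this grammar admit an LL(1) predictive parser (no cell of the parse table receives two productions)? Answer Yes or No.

Yes

FIRST(S) = {ε, f, h}
FIRST(L) = {ε, h}
FIRST(C) = {ε}
FOLLOW(S) = {$}
FOLLOW(L) = {f}
FOLLOW(C) = {h}
Each cell of M receives at most one production.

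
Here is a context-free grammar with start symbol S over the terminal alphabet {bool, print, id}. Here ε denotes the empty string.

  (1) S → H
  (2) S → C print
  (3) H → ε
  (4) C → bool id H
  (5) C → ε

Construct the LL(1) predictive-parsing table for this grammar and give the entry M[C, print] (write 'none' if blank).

FIRST(H): from H→ε we get {ε}. So FIRST(H) = {ε}.
FIRST(C): from C→bool id H we get {bool}; from C→ε we get {ε}. So FIRST(C) = {ε, bool}.
FIRST(S): from S→H we get {ε}; from S→C print we get {bool, print}. So FIRST(S) = {ε, bool, print}.
FOLLOW(S) includes $ since S is the start symbol.
FOLLOW(C): in S→C print, C is followed by print with FIRST {print}. Thus FOLLOW(C) = {print}.
For C → bool id H: FIRST(bool id H) = {bool}, so it goes in M[C, t] for t ∈ {bool}.
For C → ε: FIRST(ε) = {ε}, so it goes in M[C, t] for t ∈ {}; since ε ∈ FIRST, also for every t ∈ FOLLOW(C) = {print}.

C → ε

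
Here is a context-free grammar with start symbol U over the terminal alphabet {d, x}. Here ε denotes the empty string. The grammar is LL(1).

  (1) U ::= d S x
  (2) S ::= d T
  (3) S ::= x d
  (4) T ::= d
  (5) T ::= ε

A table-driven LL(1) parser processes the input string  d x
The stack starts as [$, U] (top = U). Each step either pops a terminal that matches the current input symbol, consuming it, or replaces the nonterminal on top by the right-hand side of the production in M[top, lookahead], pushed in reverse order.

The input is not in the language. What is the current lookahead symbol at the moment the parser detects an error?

$

step 1: stack=$ U  input=d x $  — expand U ::= d S x
step 2: stack=$ x S d  input=d x $  — match d
step 3: stack=$ x S  input=x $  — expand S ::= x d
step 4: stack=$ x d x  input=x $  — match x
step 5: stack=$ x d  input=$  — error: top is terminal d but lookahead is $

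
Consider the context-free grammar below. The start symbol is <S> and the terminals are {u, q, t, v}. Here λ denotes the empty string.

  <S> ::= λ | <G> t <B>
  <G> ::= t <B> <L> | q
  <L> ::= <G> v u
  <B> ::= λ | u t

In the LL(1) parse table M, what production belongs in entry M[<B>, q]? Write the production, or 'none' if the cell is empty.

<B> ::= λ

FIRST(<G>): from <G>::=t <B> <L> we get {t}; from <G>::=q we get {q}. So FIRST(<G>) = {q, t}.
FIRST(<B>): from <B>::=λ we get {λ}; from <B>::=u t we get {u}. So FIRST(<B>) = {λ, u}.
FIRST(<S>): from <S>::=λ we get {λ}; from <S>::=<G> t <B> we get {q, t}. So FIRST(<S>) = {λ, q, t}.
FIRST(<L>): from <L>::=<G> v u we get {q, t}. So FIRST(<L>) = {q, t}.
FOLLOW(<S>) includes $ since <S> is the start symbol.
FOLLOW(<S>): <S> appears on no right-hand side. Thus FOLLOW(<S>) = {$}.
FOLLOW(<B>): in <S>::=<G> t <B>, the suffix after <B> is empty, so FOLLOW(<B>) ⊇ FOLLOW(<S>) = {$}; in <G>::=t <B> <L>, <B> is followed by <L> with FIRST {q, t}. Thus FOLLOW(<B>) = {$, q, t}.
For <B> ::= λ: FIRST(λ) = {λ}, so it goes in M[<B>, t] for t ∈ {}; since λ ∈ FIRST, also for every t ∈ FOLLOW(<B>) = {$, q, t}.
For <B> ::= u t: FIRST(u t) = {u}, so it goes in M[<B>, t] for t ∈ {u}.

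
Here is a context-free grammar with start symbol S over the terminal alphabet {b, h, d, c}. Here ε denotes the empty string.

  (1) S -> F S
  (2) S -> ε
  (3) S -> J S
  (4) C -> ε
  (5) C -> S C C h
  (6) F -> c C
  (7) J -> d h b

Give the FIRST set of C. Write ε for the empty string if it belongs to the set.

{ε, c, d, h}

FIRST(F): from F->c C we get {c}. So FIRST(F) = {c}.
FIRST(J): from J->d h b we get {d}. So FIRST(J) = {d}.
FIRST(S): from S->F S we get {c}; from S->ε we get {ε}; from S->J S we get {d}. So FIRST(S) = {ε, c, d}.
FIRST(C): from C->ε we get {ε}; from C->S C C h we get {c, d, h}. So FIRST(C) = {ε, c, d, h}.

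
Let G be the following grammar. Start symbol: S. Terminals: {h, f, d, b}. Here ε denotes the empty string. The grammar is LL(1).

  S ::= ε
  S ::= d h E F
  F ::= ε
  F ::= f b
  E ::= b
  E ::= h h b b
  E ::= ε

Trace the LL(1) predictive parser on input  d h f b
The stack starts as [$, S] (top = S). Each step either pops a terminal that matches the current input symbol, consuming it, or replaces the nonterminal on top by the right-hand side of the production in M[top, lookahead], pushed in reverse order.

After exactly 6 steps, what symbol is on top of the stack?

b

     Stack      Input      Action
  1  $ S        d h f b $  expand S ::= d h E F
  2  $ F E h d  d h f b $  match d
  3  $ F E h    h f b $    match h
  4  $ F E      f b $      expand E ::= ε
  5  $ F        f b $      expand F ::= f b
  6  $ b f      f b $      match f
Stack after step 6: $ b (top = b).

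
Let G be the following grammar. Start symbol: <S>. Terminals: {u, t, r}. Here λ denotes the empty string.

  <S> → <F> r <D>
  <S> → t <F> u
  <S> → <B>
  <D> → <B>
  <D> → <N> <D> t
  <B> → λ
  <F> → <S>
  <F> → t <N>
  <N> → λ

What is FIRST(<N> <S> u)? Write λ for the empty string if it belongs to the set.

{r, t, u}

FIRST(<B>): from <B>→λ we get {λ}. So FIRST(<B>) = {λ}.
FIRST(<N>): from <N>→λ we get {λ}. So FIRST(<N>) = {λ}.
FIRST(<D>): from <D>→<B> we get {λ}; from <D>→<N> <D> t we get {t}. So FIRST(<D>) = {λ, t}.
FIRST(<S>): from <S>→<F> r <D> we get {r, t}; from <S>→t <F> u we get {t}; from <S>→<B> we get {λ}. So FIRST(<S>) = {λ, r, t}.
FIRST(<F>): from <F>→<S> we get {λ, r, t}; from <F>→t <N> we get {t}. So FIRST(<F>) = {λ, r, t}.
FIRST(<N> <S> u): take FIRST of each symbol in turn, carrying on past any symbol whose FIRST contains λ; result {r, t, u}.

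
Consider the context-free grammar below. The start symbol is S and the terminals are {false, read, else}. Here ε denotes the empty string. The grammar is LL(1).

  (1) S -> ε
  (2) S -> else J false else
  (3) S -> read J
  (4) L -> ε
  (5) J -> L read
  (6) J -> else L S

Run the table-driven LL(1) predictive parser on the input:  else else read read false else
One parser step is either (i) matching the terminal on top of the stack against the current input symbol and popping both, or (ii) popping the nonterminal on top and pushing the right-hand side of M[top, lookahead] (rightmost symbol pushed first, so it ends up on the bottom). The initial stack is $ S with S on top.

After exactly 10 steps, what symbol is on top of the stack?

      Stack                  Input                             Action
   1  $ S                    else else read read false else $  expand S -> else J false else
   2  $ else false J else    else else read read false else $  match else
   3  $ else false J         else read read false else $       expand J -> else L S
   4  $ else false S L else  else read read false else $       match else
   5  $ else false S L       read read false else $            expand L -> ε
   6  $ else false S         read read false else $            expand S -> read J
   7  $ else false J read    read read false else $            match read
   8  $ else false J         read false else $                 expand J -> L read
   9  $ else false read L    read false else $                 expand L -> ε
  10  $ else false read      read false else $                 match read
Stack after step 10: $ else false (top = false).

false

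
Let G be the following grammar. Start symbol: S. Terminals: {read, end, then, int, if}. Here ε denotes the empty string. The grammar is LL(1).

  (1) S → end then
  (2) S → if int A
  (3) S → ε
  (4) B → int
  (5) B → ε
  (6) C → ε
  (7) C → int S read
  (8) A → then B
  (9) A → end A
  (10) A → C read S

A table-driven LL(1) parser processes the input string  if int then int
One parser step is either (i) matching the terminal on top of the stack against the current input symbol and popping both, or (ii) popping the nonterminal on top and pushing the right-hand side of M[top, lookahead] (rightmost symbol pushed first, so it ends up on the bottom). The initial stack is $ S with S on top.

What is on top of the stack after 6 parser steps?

     Stack       Input              Action
  1  $ S         if int then int $  expand S → if int A
  2  $ A int if  if int then int $  match if
  3  $ A int     int then int $     match int
  4  $ A         then int $         expand A → then B
  5  $ B then    then int $         match then
  6  $ B         int $              expand B → int
Stack after step 6: $ int (top = int).

int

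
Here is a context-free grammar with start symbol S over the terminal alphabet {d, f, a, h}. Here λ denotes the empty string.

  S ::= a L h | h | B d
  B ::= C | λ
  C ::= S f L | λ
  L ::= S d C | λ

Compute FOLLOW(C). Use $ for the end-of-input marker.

FIRST(S): from S::=a L h we get {a}; from S::=h we get {h}; from S::=B d we get {a, d, h}. So FIRST(S) = {a, d, h}.
FIRST(C): from C::=S f L we get {a, d, h}; from C::=λ we get {λ}. So FIRST(C) = {λ, a, d, h}.
FIRST(L): from L::=S d C we get {a, d, h}; from L::=λ we get {λ}. So FIRST(L) = {λ, a, d, h}.
FIRST(B): from B::=C we get {λ, a, d, h}; from B::=λ we get {λ}. So FIRST(B) = {λ, a, d, h}.
FOLLOW(S) includes $ since S is the start symbol.
FOLLOW(S): in C::=S f L, S is followed by f L with FIRST {f}; in L::=S d C, S is followed by d C with FIRST {d}. Thus FOLLOW(S) = {$, d, f}.
FOLLOW(B): in S::=B d, B is followed by d with FIRST {d}. Thus FOLLOW(B) = {d}.
FOLLOW(C): in B::=C, the suffix after C is empty, so FOLLOW(C) ⊇ FOLLOW(B) = {d}; in L::=S d C, the suffix after C is empty, so FOLLOW(C) ⊇ FOLLOW(L) = {d, h}. Thus FOLLOW(C) = {d, h}.
FOLLOW(L): in S::=a L h, L is followed by h with FIRST {h}; in C::=S f L, the suffix after L is empty, so FOLLOW(L) ⊇ FOLLOW(C) = {d, h}. Thus FOLLOW(L) = {d, h}.

{d, h}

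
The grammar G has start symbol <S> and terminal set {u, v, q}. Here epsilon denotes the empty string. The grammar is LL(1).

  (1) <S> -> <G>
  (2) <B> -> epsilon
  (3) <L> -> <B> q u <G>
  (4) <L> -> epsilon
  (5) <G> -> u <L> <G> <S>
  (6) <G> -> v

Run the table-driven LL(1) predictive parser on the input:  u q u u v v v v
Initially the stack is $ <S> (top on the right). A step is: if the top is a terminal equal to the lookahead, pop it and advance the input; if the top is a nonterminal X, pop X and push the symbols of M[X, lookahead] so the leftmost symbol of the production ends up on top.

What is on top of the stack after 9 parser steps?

<L>

     Stack                    Input              Action
  1  $ <S>                    u q u u v v v v $  expand <S> -> <G>
  2  $ <G>                    u q u u v v v v $  expand <G> -> u <L> <G> <S>
  3  $ <S> <G> <L> u          u q u u v v v v $  match u
  4  $ <S> <G> <L>            q u u v v v v $    expand <L> -> <B> q u <G>
  5  $ <S> <G> <G> u q <B>    q u u v v v v $    expand <B> -> epsilon
  6  $ <S> <G> <G> u q        q u u v v v v $    match q
  7  $ <S> <G> <G> u          u u v v v v $      match u
  8  $ <S> <G> <G>            u v v v v $        expand <G> -> u <L> <G> <S>
  9  $ <S> <G> <S> <G> <L> u  u v v v v $        match u
Stack after step 9: $ <S> <G> <S> <G> <L> (top = <L>).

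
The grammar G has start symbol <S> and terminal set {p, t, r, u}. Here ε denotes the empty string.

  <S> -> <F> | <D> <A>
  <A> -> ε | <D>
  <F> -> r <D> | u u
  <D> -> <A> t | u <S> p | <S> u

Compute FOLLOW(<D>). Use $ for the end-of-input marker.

{$, p, r, t, u}

FIRST(<F>): from <F>->r <D> we get {r}; from <F>->u u we get {u}. So FIRST(<F>) = {r, u}.
FIRST(<S>): from <S>-><F> we get {r, u}; from <S>-><D> <A> we get {r, t, u}. So FIRST(<S>) = {r, t, u}.
FIRST(<A>): from <A>->ε we get {ε}; from <A>-><D> we get {r, t, u}. So FIRST(<A>) = {ε, r, t, u}.
FIRST(<D>): from <D>-><A> t we get {r, t, u}; from <D>->u <S> p we get {u}; from <D>-><S> u we get {r, t, u}. So FIRST(<D>) = {r, t, u}.
FOLLOW(<S>) includes $ since <S> is the start symbol.
FOLLOW(<S>): in <D>->u <S> p, <S> is followed by p with FIRST {p}; in <D>-><S> u, <S> is followed by u with FIRST {u}. Thus FOLLOW(<S>) = {$, p, u}.
FOLLOW(<A>): in <S>-><D> <A>, the suffix after <A> is empty, so FOLLOW(<A>) ⊇ FOLLOW(<S>) = {$, p, u}; in <D>-><A> t, <A> is followed by t with FIRST {t}. Thus FOLLOW(<A>) = {$, p, t, u}.
FOLLOW(<F>): in <S>-><F>, the suffix after <F> is empty, so FOLLOW(<F>) ⊇ FOLLOW(<S>) = {$, p, u}. Thus FOLLOW(<F>) = {$, p, u}.
FOLLOW(<D>): in <S>-><D> <A>, <D> is followed by <A> with FIRST {ε, r, t, u}; in <S>-><D> <A>, the suffix after <D> is nullable, so FOLLOW(<D>) ⊇ FOLLOW(<S>) = {$, p, u}; in <A>-><D>, the suffix after <D> is empty, so FOLLOW(<D>) ⊇ FOLLOW(<A>) = {$, p, t, u}; in <F>->r <D>, the suffix after <D> is empty, so FOLLOW(<D>) ⊇ FOLLOW(<F>) = {$, p, u}. Thus FOLLOW(<D>) = {$, p, r, t, u}.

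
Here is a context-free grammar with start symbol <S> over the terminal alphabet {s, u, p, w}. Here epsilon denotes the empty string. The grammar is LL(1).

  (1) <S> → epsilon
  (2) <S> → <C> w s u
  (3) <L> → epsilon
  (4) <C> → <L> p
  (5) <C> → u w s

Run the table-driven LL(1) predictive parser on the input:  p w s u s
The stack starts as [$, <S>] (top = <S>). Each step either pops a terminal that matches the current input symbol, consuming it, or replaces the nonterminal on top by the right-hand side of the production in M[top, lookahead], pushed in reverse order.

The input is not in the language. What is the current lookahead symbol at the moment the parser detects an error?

step 1: stack=$ <S>  input=p w s u s $  — expand <S> → <C> w s u
step 2: stack=$ u s w <C>  input=p w s u s $  — expand <C> → <L> p
step 3: stack=$ u s w p <L>  input=p w s u s $  — expand <L> → epsilon
step 4: stack=$ u s w p  input=p w s u s $  — match p
step 5: stack=$ u s w  input=w s u s $  — match w
step 6: stack=$ u s  input=s u s $  — match s
step 7: stack=$ u  input=u s $  — match u
step 8: stack=$  input=s $  — error: stack empty but input remains

s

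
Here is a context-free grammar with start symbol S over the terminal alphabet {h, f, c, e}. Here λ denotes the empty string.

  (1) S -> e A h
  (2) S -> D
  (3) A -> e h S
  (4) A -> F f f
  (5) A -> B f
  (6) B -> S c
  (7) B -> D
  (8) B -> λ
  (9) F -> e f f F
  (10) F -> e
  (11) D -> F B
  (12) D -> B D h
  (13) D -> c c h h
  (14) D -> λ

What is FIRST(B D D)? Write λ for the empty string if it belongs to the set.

{λ, c, e, h}

FIRST(F) = {e}
FIRST(S) = {λ, c, e, h}  (via D)
FIRST(A) = {c, e, f, h}  (via F f f, B f)
FIRST(B) = {λ, c, e, h}  (via S c, D)
FIRST(D) = {λ, c, e, h}  (via F B, B D h)
FIRST(B D D): take FIRST of each symbol in turn, carrying on past any symbol whose FIRST contains λ; result {λ, c, e, h}.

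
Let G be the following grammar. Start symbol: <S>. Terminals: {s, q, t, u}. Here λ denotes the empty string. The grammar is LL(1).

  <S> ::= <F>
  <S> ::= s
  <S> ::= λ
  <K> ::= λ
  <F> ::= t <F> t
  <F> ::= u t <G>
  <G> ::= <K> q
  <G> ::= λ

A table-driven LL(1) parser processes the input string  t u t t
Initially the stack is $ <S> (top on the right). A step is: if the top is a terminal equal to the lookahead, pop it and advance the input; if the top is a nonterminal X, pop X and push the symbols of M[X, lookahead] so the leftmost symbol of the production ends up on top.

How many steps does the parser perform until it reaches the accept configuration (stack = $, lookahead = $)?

8

     Stack        Input      Action
  1  $ <S>        t u t t $  expand <S> ::= <F>
  2  $ <F>        t u t t $  expand <F> ::= t <F> t
  3  $ t <F> t    t u t t $  match t
  4  $ t <F>      u t t $    expand <F> ::= u t <G>
  5  $ t <G> t u  u t t $    match u
  6  $ t <G> t    t t $      match t
  7  $ t <G>      t $        expand <G> ::= λ
  8  $ t          t $        match t
Accept reached after 8 steps.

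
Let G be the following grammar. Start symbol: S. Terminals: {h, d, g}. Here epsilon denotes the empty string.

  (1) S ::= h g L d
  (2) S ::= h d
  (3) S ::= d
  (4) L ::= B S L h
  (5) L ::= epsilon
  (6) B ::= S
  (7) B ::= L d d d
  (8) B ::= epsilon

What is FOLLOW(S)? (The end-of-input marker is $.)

FIRST(S) = {d, h}
FIRST(L) = {epsilon, d, h}  (via B S L h)
FIRST(B) = {epsilon, d, h}  (via S, L d d d)
FOLLOW(S) includes $ since S is the start symbol.
FOLLOW(L): in S::=h g L d, L is followed by d with FIRST {d}; in L::=B S L h, L is followed by h with FIRST {h}; in B::=L d d d, L is followed by d d d with FIRST {d}. Thus FOLLOW(L) = {d, h}.
FOLLOW(B): in L::=B S L h, B is followed by S L h with FIRST {d, h}. Thus FOLLOW(B) = {d, h}.
FOLLOW(S): in L::=B S L h, S is followed by L h with FIRST {d, h}; in B::=S, the suffix after S is empty, so FOLLOW(S) ⊇ FOLLOW(B) = {d, h}. Thus FOLLOW(S) = {$, d, h}.

{$, d, h}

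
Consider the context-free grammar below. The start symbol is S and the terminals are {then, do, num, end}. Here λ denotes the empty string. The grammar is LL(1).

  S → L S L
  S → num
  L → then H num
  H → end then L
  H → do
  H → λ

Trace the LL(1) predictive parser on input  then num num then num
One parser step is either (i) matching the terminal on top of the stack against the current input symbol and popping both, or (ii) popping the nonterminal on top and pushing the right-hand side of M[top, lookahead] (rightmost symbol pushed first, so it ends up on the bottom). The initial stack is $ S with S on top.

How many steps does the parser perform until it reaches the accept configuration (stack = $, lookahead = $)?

11

      Stack             Input                    Action
   1  $ S               then num num then num $  expand S → L S L
   2  $ L S L           then num num then num $  expand L → then H num
   3  $ L S num H then  then num num then num $  match then
   4  $ L S num H       num num then num $       expand H → λ
   5  $ L S num         num num then num $       match num
   6  $ L S             num then num $           expand S → num
   7  $ L num           num then num $           match num
   8  $ L               then num $               expand L → then H num
   9  $ num H then      then num $               match then
  10  $ num H           num $                    expand H → λ
  11  $ num             num $                    match num
Accept reached after 11 steps.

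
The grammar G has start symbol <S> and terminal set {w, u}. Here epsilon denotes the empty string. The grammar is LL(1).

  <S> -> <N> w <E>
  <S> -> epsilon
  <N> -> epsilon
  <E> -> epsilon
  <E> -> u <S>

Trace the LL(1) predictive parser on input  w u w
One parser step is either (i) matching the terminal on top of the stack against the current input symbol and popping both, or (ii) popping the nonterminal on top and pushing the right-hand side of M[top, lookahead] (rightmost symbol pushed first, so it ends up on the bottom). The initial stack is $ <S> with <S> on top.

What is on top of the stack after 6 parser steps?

     Stack        Input    Action
  1  $ <S>        w u w $  expand <S> -> <N> w <E>
  2  $ <E> w <N>  w u w $  expand <N> -> epsilon
  3  $ <E> w      w u w $  match w
  4  $ <E>        u w $    expand <E> -> u <S>
  5  $ <S> u      u w $    match u
  6  $ <S>        w $      expand <S> -> <N> w <E>
Stack after step 6: $ <E> w <N> (top = <N>).

<N>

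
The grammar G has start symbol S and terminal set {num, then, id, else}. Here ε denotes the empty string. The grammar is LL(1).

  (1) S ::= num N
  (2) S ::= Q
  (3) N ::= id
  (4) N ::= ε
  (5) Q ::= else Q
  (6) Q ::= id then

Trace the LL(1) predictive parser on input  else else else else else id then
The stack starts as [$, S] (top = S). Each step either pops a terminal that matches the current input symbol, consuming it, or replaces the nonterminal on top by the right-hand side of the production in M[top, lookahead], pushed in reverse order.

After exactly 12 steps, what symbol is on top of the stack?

step 1: stack=$ S  input=else else else else else id then $  — expand S ::= Q
step 2: stack=$ Q  input=else else else else else id then $  — expand Q ::= else Q
step 3: stack=$ Q else  input=else else else else else id then $  — match else
step 4: stack=$ Q  input=else else else else id then $  — expand Q ::= else Q
step 5: stack=$ Q else  input=else else else else id then $  — match else
step 6: stack=$ Q  input=else else else id then $  — expand Q ::= else Q
step 7: stack=$ Q else  input=else else else id then $  — match else
step 8: stack=$ Q  input=else else id then $  — expand Q ::= else Q
step 9: stack=$ Q else  input=else else id then $  — match else
step 10: stack=$ Q  input=else id then $  — expand Q ::= else Q
step 11: stack=$ Q else  input=else id then $  — match else
step 12: stack=$ Q  input=id then $  — expand Q ::= id then
Stack after step 12: $ then id (top = id).

id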